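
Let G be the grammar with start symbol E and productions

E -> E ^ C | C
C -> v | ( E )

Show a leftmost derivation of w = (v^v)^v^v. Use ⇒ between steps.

E ⇒ E^C   [E -> E ^ C]
E^C ⇒ E^C^C   [E -> E ^ C]
E^C^C ⇒ C^C^C   [E -> C]
C^C^C ⇒ (E)^C^C   [C -> ( E )]
(E)^C^C ⇒ (E^C)^C^C   [E -> E ^ C]
(E^C)^C^C ⇒ (C^C)^C^C   [E -> C]
(C^C)^C^C ⇒ (v^C)^C^C   [C -> v]
(v^C)^C^C ⇒ (v^v)^C^C   [C -> v]
(v^v)^C^C ⇒ (v^v)^v^C   [C -> v]
(v^v)^v^C ⇒ (v^v)^v^v   [C -> v]

E ⇒ E^C ⇒ E^C^C ⇒ C^C^C ⇒ (E)^C^C ⇒ (E^C)^C^C ⇒ (C^C)^C^C ⇒ (v^C)^C^C ⇒ (v^v)^C^C ⇒ (v^v)^v^C ⇒ (v^v)^v^v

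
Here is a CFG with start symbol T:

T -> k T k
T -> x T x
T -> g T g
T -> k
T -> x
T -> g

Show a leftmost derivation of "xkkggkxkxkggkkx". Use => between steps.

T=>xTx=>xkTkx=>xkkTkkx=>xkkgTgkkx=>xkkggTggkkx=>xkkggkTkggkkx=>xkkggkxTxkggkkx=>xkkggkxkxkggkkx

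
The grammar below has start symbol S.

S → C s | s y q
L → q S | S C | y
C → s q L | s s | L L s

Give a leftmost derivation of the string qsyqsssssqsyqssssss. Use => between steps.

S => Cs   [S → C s]
Cs => LLss   [C → L L s]
LLss => qSLss   [L → q S]
qSLss => qsyqLss   [S → s y q]
qsyqLss => qsyqSCss   [L → S C]
qsyqSCss => qsyqCsCss   [S → C s]
qsyqCsCss => qsyqLLssCss   [C → L L s]
qsyqLLssCss => qsyqSCLssCss   [L → S C]
qsyqSCLssCss => qsyqCsCLssCss   [S → C s]
qsyqCsCLssCss => qsyqsssCLssCss   [C → s s]
qsyqsssCLssCss => qsyqsssssLssCss   [C → s s]
qsyqsssssLssCss => qsyqsssssqSssCss   [L → q S]
qsyqsssssqSssCss => qsyqsssssqsyqssCss   [S → s y q]
qsyqsssssqsyqssCss => qsyqsssssqsyqssssss   [C → s s]

S => Cs => LLss => qSLss => qsyqLss => qsyqSCss => qsyqCsCss => qsyqLLssCss => qsyqSCLssCss => qsyqCsCLssCss => qsyqsssCLssCss => qsyqsssssLssCss => qsyqsssssqSssCss => qsyqsssssqsyqssCss => qsyqsssssqsyqssssss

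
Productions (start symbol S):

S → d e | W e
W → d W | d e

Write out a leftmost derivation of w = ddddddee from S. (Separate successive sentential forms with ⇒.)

S ⇒ We   [S → W e]
We ⇒ dWe   [W → d W]
dWe ⇒ ddWe   [W → d W]
ddWe ⇒ dddWe   [W → d W]
dddWe ⇒ ddddWe   [W → d W]
ddddWe ⇒ dddddWe   [W → d W]
dddddWe ⇒ ddddddee   [W → d e]

S⇒We⇒dWe⇒ddWe⇒dddWe⇒ddddWe⇒dddddWe⇒ddddddee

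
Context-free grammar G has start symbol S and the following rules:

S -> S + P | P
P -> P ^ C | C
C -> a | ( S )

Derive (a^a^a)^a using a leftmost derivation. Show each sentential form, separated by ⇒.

S ⇒ P   [S -> P]
P ⇒ P^C   [P -> P ^ C]
P^C ⇒ C^C   [P -> C]
C^C ⇒ (S)^C   [C -> ( S )]
(S)^C ⇒ (P)^C   [S -> P]
(P)^C ⇒ (P^C)^C   [P -> P ^ C]
(P^C)^C ⇒ (P^C^C)^C   [P -> P ^ C]
(P^C^C)^C ⇒ (C^C^C)^C   [P -> C]
(C^C^C)^C ⇒ (a^C^C)^C   [C -> a]
(a^C^C)^C ⇒ (a^a^C)^C   [C -> a]
(a^a^C)^C ⇒ (a^a^a)^C   [C -> a]
(a^a^a)^C ⇒ (a^a^a)^a   [C -> a]

S⇒P⇒P^C⇒C^C⇒(S)^C⇒(P)^C⇒(P^C)^C⇒(P^C^C)^C⇒(C^C^C)^C⇒(a^C^C)^C⇒(a^a^C)^C⇒(a^a^a)^C⇒(a^a^a)^a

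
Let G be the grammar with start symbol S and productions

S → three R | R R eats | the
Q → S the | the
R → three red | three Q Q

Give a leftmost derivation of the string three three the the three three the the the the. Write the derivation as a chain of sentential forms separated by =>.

S => three R   [S → three R]
three R => three three Q Q   [R → three Q Q]
three three Q Q => three three S the Q   [Q → S the]
three three S the Q => three three the the Q   [S → the]
three three the the Q => three three the the S the   [Q → S the]
three three the the S the => three three the the three R the   [S → three R]
three three the the three R the => three three the the three three Q Q the   [R → three Q Q]
three three the the three three Q Q the => three three the the three three S the Q the   [Q → S the]
three three the the three three S the Q the => three three the the three three the the Q the   [S → the]
three three the the three three the the Q the => three three the the three three the the the the   [Q → the]

S => three R => three three Q Q => three three S the Q => three three the the Q => three three the the S the => three three the the three R the => three three the the three three Q Q the => three three the the three three S the Q the => three three the the three three the the Q the => three three the the three three the the the the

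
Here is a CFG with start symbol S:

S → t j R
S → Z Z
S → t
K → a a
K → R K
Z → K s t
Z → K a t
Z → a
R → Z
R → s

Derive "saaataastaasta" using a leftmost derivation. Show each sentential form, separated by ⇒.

S ⇒ ZZ   [S → Z Z]
ZZ ⇒ KstZ   [Z → K s t]
KstZ ⇒ RKstZ   [K → R K]
RKstZ ⇒ ZKstZ   [R → Z]
ZKstZ ⇒ KstKstZ   [Z → K s t]
KstKstZ ⇒ RKstKstZ   [K → R K]
RKstKstZ ⇒ ZKstKstZ   [R → Z]
ZKstKstZ ⇒ KatKstKstZ   [Z → K a t]
KatKstKstZ ⇒ RKatKstKstZ   [K → R K]
RKatKstKstZ ⇒ sKatKstKstZ   [R → s]
sKatKstKstZ ⇒ saaatKstKstZ   [K → a a]
saaatKstKstZ ⇒ saaataastKstZ   [K → a a]
saaataastKstZ ⇒ saaataastaastZ   [K → a a]
saaataastaastZ ⇒ saaataastaasta   [Z → a]

S ⇒ ZZ ⇒ KstZ ⇒ RKstZ ⇒ ZKstZ ⇒ KstKstZ ⇒ RKstKstZ ⇒ ZKstKstZ ⇒ KatKstKstZ ⇒ RKatKstKstZ ⇒ sKatKstKstZ ⇒ saaatKstKstZ ⇒ saaataastKstZ ⇒ saaataastaastZ ⇒ saaataastaasta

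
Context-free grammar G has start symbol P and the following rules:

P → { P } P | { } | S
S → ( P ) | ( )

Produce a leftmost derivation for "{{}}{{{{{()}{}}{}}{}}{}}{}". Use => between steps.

P=>{P}P=>{{}}P=>{{}}{P}P=>{{}}{{P}P}P=>{{}}{{{P}P}P}P=>{{}}{{{{P}P}P}P}P=>{{}}{{{{{P}P}P}P}P}P=>{{}}{{{{{S}P}P}P}P}P=>{{}}{{{{{()}P}P}P}P}P=>{{}}{{{{{()}{}}P}P}P}P=>{{}}{{{{{()}{}}{}}P}P}P=>{{}}{{{{{()}{}}{}}{}}P}P=>{{}}{{{{{()}{}}{}}{}}{}}P=>{{}}{{{{{()}{}}{}}{}}{}}{}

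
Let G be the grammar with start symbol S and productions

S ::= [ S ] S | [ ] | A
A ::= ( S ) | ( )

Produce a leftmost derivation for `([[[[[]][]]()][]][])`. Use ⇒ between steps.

S ⇒ A   [S ::= A]
A ⇒ (S)   [A ::= ( S )]
(S) ⇒ ([S]S)   [S ::= [ S ] S]
([S]S) ⇒ ([[S]S]S)   [S ::= [ S ] S]
([[S]S]S) ⇒ ([[[S]S]S]S)   [S ::= [ S ] S]
([[[S]S]S]S) ⇒ ([[[[S]S]S]S]S)   [S ::= [ S ] S]
([[[[S]S]S]S]S) ⇒ ([[[[[]]S]S]S]S)   [S ::= [ ]]
([[[[[]]S]S]S]S) ⇒ ([[[[[]][]]S]S]S)   [S ::= [ ]]
([[[[[]][]]S]S]S) ⇒ ([[[[[]][]]A]S]S)   [S ::= A]
([[[[[]][]]A]S]S) ⇒ ([[[[[]][]]()]S]S)   [A ::= ( )]
([[[[[]][]]()]S]S) ⇒ ([[[[[]][]]()][]]S)   [S ::= [ ]]
([[[[[]][]]()][]]S) ⇒ ([[[[[]][]]()][]][])   [S ::= [ ]]

S ⇒ A ⇒ (S) ⇒ ([S]S) ⇒ ([[S]S]S) ⇒ ([[[S]S]S]S) ⇒ ([[[[S]S]S]S]S) ⇒ ([[[[[]]S]S]S]S) ⇒ ([[[[[]][]]S]S]S) ⇒ ([[[[[]][]]A]S]S) ⇒ ([[[[[]][]]()]S]S) ⇒ ([[[[[]][]]()][]]S) ⇒ ([[[[[]][]]()][]][])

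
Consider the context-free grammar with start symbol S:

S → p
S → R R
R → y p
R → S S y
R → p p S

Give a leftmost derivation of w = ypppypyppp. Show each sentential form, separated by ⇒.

S ⇒ RR ⇒ SSyR ⇒ RRSyR ⇒ ypRSyR ⇒ ypSSySyR ⇒ yppSySyR ⇒ ypppySyR ⇒ ypppypyR ⇒ ypppypyppS ⇒ ypppypyppp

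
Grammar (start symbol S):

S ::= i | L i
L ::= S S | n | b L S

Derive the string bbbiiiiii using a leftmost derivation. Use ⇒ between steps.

S ⇒ Li ⇒ bLSi ⇒ bbLSSi ⇒ bbbLSSSi ⇒ bbbSSSSSi ⇒ bbbiSSSSi ⇒ bbbiiSSSi ⇒ bbbiiiSSi ⇒ bbbiiiiSi ⇒ bbbiiiiii

S ⇒ Li   [S ::= L i]
Li ⇒ bLSi   [L ::= b L S]
bLSi ⇒ bbLSSi   [L ::= b L S]
bbLSSi ⇒ bbbLSSSi   [L ::= b L S]
bbbLSSSi ⇒ bbbSSSSSi   [L ::= S S]
bbbSSSSSi ⇒ bbbiSSSSi   [S ::= i]
bbbiSSSSi ⇒ bbbiiSSSi   [S ::= i]
bbbiiSSSi ⇒ bbbiiiSSi   [S ::= i]
bbbiiiSSi ⇒ bbbiiiiSi   [S ::= i]
bbbiiiiSi ⇒ bbbiiiiii   [S ::= i]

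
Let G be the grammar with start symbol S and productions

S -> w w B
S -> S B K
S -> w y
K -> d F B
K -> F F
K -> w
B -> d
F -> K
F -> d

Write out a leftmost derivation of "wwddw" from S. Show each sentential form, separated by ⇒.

S⇒SBK⇒wwBBK⇒wwdBK⇒wwddK⇒wwddw

S ⇒ SBK   [S -> S B K]
SBK ⇒ wwBBK   [S -> w w B]
wwBBK ⇒ wwdBK   [B -> d]
wwdBK ⇒ wwddK   [B -> d]
wwddK ⇒ wwddw   [K -> w]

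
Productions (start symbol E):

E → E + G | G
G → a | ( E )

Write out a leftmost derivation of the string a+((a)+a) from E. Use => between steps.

E => E+G   [E → E + G]
E+G => G+G   [E → G]
G+G => a+G   [G → a]
a+G => a+(E)   [G → ( E )]
a+(E) => a+(E+G)   [E → E + G]
a+(E+G) => a+(G+G)   [E → G]
a+(G+G) => a+((E)+G)   [G → ( E )]
a+((E)+G) => a+((G)+G)   [E → G]
a+((G)+G) => a+((a)+G)   [G → a]
a+((a)+G) => a+((a)+a)   [G → a]

E=>E+G=>G+G=>a+G=>a+(E)=>a+(E+G)=>a+(G+G)=>a+((E)+G)=>a+((G)+G)=>a+((a)+G)=>a+((a)+a)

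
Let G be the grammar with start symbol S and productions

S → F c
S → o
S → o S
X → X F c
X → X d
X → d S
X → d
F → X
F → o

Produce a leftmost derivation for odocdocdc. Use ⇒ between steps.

S ⇒ oS ⇒ oFc ⇒ oXc ⇒ oXdc ⇒ oXFcdc ⇒ oXdFcdc ⇒ odSdFcdc ⇒ odFcdFcdc ⇒ odocdFcdc ⇒ odocdocdc

S ⇒ oS   [S → o S]
oS ⇒ oFc   [S → F c]
oFc ⇒ oXc   [F → X]
oXc ⇒ oXdc   [X → X d]
oXdc ⇒ oXFcdc   [X → X F c]
oXFcdc ⇒ oXdFcdc   [X → X d]
oXdFcdc ⇒ odSdFcdc   [X → d S]
odSdFcdc ⇒ odFcdFcdc   [S → F c]
odFcdFcdc ⇒ odocdFcdc   [F → o]
odocdFcdc ⇒ odocdocdc   [F → o]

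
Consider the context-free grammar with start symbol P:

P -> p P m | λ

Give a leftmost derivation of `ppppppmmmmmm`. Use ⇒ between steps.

P ⇒ pPm   [P -> p P m]
pPm ⇒ ppPmm   [P -> p P m]
ppPmm ⇒ pppPmmm   [P -> p P m]
pppPmmm ⇒ ppppPmmmm   [P -> p P m]
ppppPmmmm ⇒ pppppPmmmmm   [P -> p P m]
pppppPmmmmm ⇒ ppppppPmmmmmm   [P -> p P m]
ppppppPmmmmmm ⇒ ppppppmmmmmm   [P -> λ]

P ⇒ pPm ⇒ ppPmm ⇒ pppPmmm ⇒ ppppPmmmm ⇒ pppppPmmmmm ⇒ ppppppPmmmmmm ⇒ ppppppmmmmmm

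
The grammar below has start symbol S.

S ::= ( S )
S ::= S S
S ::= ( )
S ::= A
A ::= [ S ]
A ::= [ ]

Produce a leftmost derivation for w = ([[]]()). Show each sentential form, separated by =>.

S => (S)   [S ::= ( S )]
(S) => (SS)   [S ::= S S]
(SS) => (AS)   [S ::= A]
(AS) => ([S]S)   [A ::= [ S ]]
([S]S) => ([A]S)   [S ::= A]
([A]S) => ([[]]S)   [A ::= [ ]]
([[]]S) => ([[]]())   [S ::= ( )]

S => (S) => (SS) => (AS) => ([S]S) => ([A]S) => ([[]]S) => ([[]]())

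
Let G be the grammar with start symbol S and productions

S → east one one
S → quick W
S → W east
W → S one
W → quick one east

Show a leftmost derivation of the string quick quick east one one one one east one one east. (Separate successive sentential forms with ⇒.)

S ⇒ W east ⇒ S one east ⇒ quick W one east ⇒ quick S one one east ⇒ quick W east one one east ⇒ quick S one east one one east ⇒ quick quick W one east one one east ⇒ quick quick S one one east one one east ⇒ quick quick east one one one one east one one east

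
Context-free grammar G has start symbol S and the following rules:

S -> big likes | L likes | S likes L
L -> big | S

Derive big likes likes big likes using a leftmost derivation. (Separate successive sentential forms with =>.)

S => S likes L => L likes likes L => big likes likes L => big likes likes S => big likes likes L likes => big likes likes big likes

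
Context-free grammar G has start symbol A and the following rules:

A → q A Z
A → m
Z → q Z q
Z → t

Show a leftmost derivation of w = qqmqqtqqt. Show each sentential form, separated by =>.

A => qAZ => qqAZZ => qqmZZ => qqmqZqZ => qqmqqZqqZ => qqmqqtqqZ => qqmqqtqqt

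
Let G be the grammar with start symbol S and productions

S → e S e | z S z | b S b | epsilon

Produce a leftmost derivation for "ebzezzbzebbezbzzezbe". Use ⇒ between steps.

S ⇒ eSe   [S → e S e]
eSe ⇒ ebSbe   [S → b S b]
ebSbe ⇒ ebzSzbe   [S → z S z]
ebzSzbe ⇒ ebzeSezbe   [S → e S e]
ebzeSezbe ⇒ ebzezSzezbe   [S → z S z]
ebzezSzezbe ⇒ ebzezzSzzezbe   [S → z S z]
ebzezzSzzezbe ⇒ ebzezzbSbzzezbe   [S → b S b]
ebzezzbSbzzezbe ⇒ ebzezzbzSzbzzezbe   [S → z S z]
ebzezzbzSzbzzezbe ⇒ ebzezzbzeSezbzzezbe   [S → e S e]
ebzezzbzeSezbzzezbe ⇒ ebzezzbzebSbezbzzezbe   [S → b S b]
ebzezzbzebSbezbzzezbe ⇒ ebzezzbzebbezbzzezbe   [S → epsilon]

S ⇒ eSe ⇒ ebSbe ⇒ ebzSzbe ⇒ ebzeSezbe ⇒ ebzezSzezbe ⇒ ebzezzSzzezbe ⇒ ebzezzbSbzzezbe ⇒ ebzezzbzSzbzzezbe ⇒ ebzezzbzeSezbzzezbe ⇒ ebzezzbzebSbezbzzezbe ⇒ ebzezzbzebbezbzzezbe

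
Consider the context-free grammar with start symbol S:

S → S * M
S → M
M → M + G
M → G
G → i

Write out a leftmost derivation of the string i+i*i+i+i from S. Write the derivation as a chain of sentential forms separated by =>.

S=>S*M=>M*M=>M+G*M=>G+G*M=>i+G*M=>i+i*M=>i+i*M+G=>i+i*M+G+G=>i+i*G+G+G=>i+i*i+G+G=>i+i*i+i+G=>i+i*i+i+i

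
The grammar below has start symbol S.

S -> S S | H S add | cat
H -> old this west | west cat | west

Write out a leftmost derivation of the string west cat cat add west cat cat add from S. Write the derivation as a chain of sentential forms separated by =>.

S => S S   [S -> S S]
S S => H S add S   [S -> H S add]
H S add S => west cat S add S   [H -> west cat]
west cat S add S => west cat cat add S   [S -> cat]
west cat cat add S => west cat cat add H S add   [S -> H S add]
west cat cat add H S add => west cat cat add west cat S add   [H -> west cat]
west cat cat add west cat S add => west cat cat add west cat cat add   [S -> cat]

S => S S => H S add S => west cat S add S => west cat cat add S => west cat cat add H S add => west cat cat add west cat S add => west cat cat add west cat cat add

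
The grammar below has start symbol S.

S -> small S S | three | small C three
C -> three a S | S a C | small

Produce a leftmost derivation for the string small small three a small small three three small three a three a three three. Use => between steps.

S => small S S   [S -> small S S]
small S S => small small C three S   [S -> small C three]
small small C three S => small small three a S three S   [C -> three a S]
small small three a S three S => small small three a small C three three S   [S -> small C three]
small small three a small C three three S => small small three a small small three three S   [C -> small]
small small three a small small three three S => small small three a small small three three small C three   [S -> small C three]
small small three a small small three three small C three => small small three a small small three three small S a C three   [C -> S a C]
small small three a small small three three small S a C three => small small three a small small three three small three a C three   [S -> three]
small small three a small small three three small three a C three => small small three a small small three three small three a three a S three   [C -> three a S]
small small three a small small three three small three a three a S three => small small three a small small three three small three a three a three three   [S -> three]

S => small S S => small small C three S => small small three a S three S => small small three a small C three three S => small small three a small small three three S => small small three a small small three three small C three => small small three a small small three three small S a C three => small small three a small small three three small three a C three => small small three a small small three three small three a three a S three => small small three a small small three three small three a three a three three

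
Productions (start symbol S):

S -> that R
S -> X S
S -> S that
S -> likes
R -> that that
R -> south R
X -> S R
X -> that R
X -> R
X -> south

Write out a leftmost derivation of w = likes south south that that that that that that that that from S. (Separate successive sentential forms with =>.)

S => S that => S that that => X S that that => S R S that that => likes R S that that => likes south R S that that => likes south south R S that that => likes south south that that S that that => likes south south that that S that that that => likes south south that that that R that that that => likes south south that that that that that that that that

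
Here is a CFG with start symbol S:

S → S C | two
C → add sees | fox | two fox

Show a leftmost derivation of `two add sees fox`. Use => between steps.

S => S C   [S → S C]
S C => S C C   [S → S C]
S C C => two C C   [S → two]
two C C => two add sees C   [C → add sees]
two add sees C => two add sees fox   [C → fox]

S => S C => S C C => two C C => two add sees C => two add sees fox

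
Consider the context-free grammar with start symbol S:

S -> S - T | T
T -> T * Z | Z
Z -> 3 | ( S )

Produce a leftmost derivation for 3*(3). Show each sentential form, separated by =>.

S=>T=>T*Z=>Z*Z=>3*Z=>3*(S)=>3*(T)=>3*(Z)=>3*(3)

S => T   [S -> T]
T => T*Z   [T -> T * Z]
T*Z => Z*Z   [T -> Z]
Z*Z => 3*Z   [Z -> 3]
3*Z => 3*(S)   [Z -> ( S )]
3*(S) => 3*(T)   [S -> T]
3*(T) => 3*(Z)   [T -> Z]
3*(Z) => 3*(3)   [Z -> 3]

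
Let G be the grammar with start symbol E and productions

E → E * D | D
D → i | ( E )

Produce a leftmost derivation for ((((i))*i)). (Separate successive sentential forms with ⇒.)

E⇒D⇒(E)⇒(D)⇒((E))⇒((E*D))⇒((D*D))⇒(((E)*D))⇒(((D)*D))⇒((((E))*D))⇒((((D))*D))⇒((((i))*D))⇒((((i))*i))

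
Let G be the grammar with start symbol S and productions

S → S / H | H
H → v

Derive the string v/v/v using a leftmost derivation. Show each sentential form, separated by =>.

S => S/H   [S → S / H]
S/H => S/H/H   [S → S / H]
S/H/H => H/H/H   [S → H]
H/H/H => v/H/H   [H → v]
v/H/H => v/v/H   [H → v]
v/v/H => v/v/v   [H → v]

S => S/H => S/H/H => H/H/H => v/H/H => v/v/H => v/v/v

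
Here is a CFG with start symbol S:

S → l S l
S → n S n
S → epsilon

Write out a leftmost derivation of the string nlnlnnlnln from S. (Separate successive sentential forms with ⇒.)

S ⇒ nSn   [S → n S n]
nSn ⇒ nlSln   [S → l S l]
nlSln ⇒ nlnSnln   [S → n S n]
nlnSnln ⇒ nlnlSlnln   [S → l S l]
nlnlSlnln ⇒ nlnlnSnlnln   [S → n S n]
nlnlnSnlnln ⇒ nlnlnnlnln   [S → epsilon]

S ⇒ nSn ⇒ nlSln ⇒ nlnSnln ⇒ nlnlSlnln ⇒ nlnlnSnlnln ⇒ nlnlnnlnln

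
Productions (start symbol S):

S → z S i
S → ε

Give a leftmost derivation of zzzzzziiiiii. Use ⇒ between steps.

S ⇒ zSi ⇒ zzSii ⇒ zzzSiii ⇒ zzzzSiiii ⇒ zzzzzSiiiii ⇒ zzzzzzSiiiiii ⇒ zzzzzziiiiii

S ⇒ zSi   [S → z S i]
zSi ⇒ zzSii   [S → z S i]
zzSii ⇒ zzzSiii   [S → z S i]
zzzSiii ⇒ zzzzSiiii   [S → z S i]
zzzzSiiii ⇒ zzzzzSiiiii   [S → z S i]
zzzzzSiiiii ⇒ zzzzzzSiiiiii   [S → z S i]
zzzzzzSiiiiii ⇒ zzzzzziiiiii   [S → ε]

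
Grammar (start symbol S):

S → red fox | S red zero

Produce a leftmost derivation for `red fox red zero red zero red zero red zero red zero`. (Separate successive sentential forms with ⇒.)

S ⇒ S red zero   [S → S red zero]
S red zero ⇒ S red zero red zero   [S → S red zero]
S red zero red zero ⇒ S red zero red zero red zero   [S → S red zero]
S red zero red zero red zero ⇒ S red zero red zero red zero red zero   [S → S red zero]
S red zero red zero red zero red zero ⇒ S red zero red zero red zero red zero red zero   [S → S red zero]
S red zero red zero red zero red zero red zero ⇒ red fox red zero red zero red zero red zero red zero   [S → red fox]

S ⇒ S red zero ⇒ S red zero red zero ⇒ S red zero red zero red zero ⇒ S red zero red zero red zero red zero ⇒ S red zero red zero red zero red zero red zero ⇒ red fox red zero red zero red zero red zero red zero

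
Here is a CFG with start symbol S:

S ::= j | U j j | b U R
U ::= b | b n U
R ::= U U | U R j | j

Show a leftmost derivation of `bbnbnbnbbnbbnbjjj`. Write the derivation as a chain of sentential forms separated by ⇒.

S ⇒ bUR   [S ::= b U R]
bUR ⇒ bbnUR   [U ::= b n U]
bbnUR ⇒ bbnbnUR   [U ::= b n U]
bbnbnUR ⇒ bbnbnbnUR   [U ::= b n U]
bbnbnbnUR ⇒ bbnbnbnbR   [U ::= b]
bbnbnbnbR ⇒ bbnbnbnbURj   [R ::= U R j]
bbnbnbnbURj ⇒ bbnbnbnbbnURj   [U ::= b n U]
bbnbnbnbbnURj ⇒ bbnbnbnbbnbRj   [U ::= b]
bbnbnbnbbnbRj ⇒ bbnbnbnbbnbURjj   [R ::= U R j]
bbnbnbnbbnbURjj ⇒ bbnbnbnbbnbbnURjj   [U ::= b n U]
bbnbnbnbbnbbnURjj ⇒ bbnbnbnbbnbbnbRjj   [U ::= b]
bbnbnbnbbnbbnbRjj ⇒ bbnbnbnbbnbbnbjjj   [R ::= j]

S ⇒ bUR ⇒ bbnUR ⇒ bbnbnUR ⇒ bbnbnbnUR ⇒ bbnbnbnbR ⇒ bbnbnbnbURj ⇒ bbnbnbnbbnURj ⇒ bbnbnbnbbnbRj ⇒ bbnbnbnbbnbURjj ⇒ bbnbnbnbbnbbnURjj ⇒ bbnbnbnbbnbbnbRjj ⇒ bbnbnbnbbnbbnbjjj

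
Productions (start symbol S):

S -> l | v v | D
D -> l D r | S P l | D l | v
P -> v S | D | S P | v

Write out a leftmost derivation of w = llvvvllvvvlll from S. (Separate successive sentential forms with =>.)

S => D => Dl => Dll => SPlll => DPlll => DlPlll => SPllPlll => lPllPlll => lSPllPlll => llPllPlll => llvSllPlll => llvvvllPlll => llvvvllvSlll => llvvvllvvvlll

S => D   [S -> D]
D => Dl   [D -> D l]
Dl => Dll   [D -> D l]
Dll => SPlll   [D -> S P l]
SPlll => DPlll   [S -> D]
DPlll => DlPlll   [D -> D l]
DlPlll => SPllPlll   [D -> S P l]
SPllPlll => lPllPlll   [S -> l]
lPllPlll => lSPllPlll   [P -> S P]
lSPllPlll => llPllPlll   [S -> l]
llPllPlll => llvSllPlll   [P -> v S]
llvSllPlll => llvvvllPlll   [S -> v v]
llvvvllPlll => llvvvllvSlll   [P -> v S]
llvvvllvSlll => llvvvllvvvlll   [S -> v v]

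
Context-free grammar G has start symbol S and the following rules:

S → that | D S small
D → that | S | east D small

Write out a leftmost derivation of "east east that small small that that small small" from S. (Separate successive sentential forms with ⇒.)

S ⇒ D S small ⇒ east D small S small ⇒ east east D small small S small ⇒ east east S small small S small ⇒ east east that small small S small ⇒ east east that small small D S small small ⇒ east east that small small that S small small ⇒ east east that small small that that small small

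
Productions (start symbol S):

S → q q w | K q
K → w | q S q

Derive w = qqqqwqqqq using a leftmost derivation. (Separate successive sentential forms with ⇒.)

S ⇒ Kq ⇒ qSqq ⇒ qKqqq ⇒ qqSqqqq ⇒ qqqqwqqqq

S ⇒ Kq   [S → K q]
Kq ⇒ qSqq   [K → q S q]
qSqq ⇒ qKqqq   [S → K q]
qKqqq ⇒ qqSqqqq   [K → q S q]
qqSqqqq ⇒ qqqqwqqqq   [S → q q w]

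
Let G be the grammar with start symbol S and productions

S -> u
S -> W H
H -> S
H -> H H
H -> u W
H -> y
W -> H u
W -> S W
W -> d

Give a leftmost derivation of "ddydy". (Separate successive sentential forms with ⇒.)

S ⇒ WH ⇒ dH ⇒ dS ⇒ dWH ⇒ dSWH ⇒ dWHWH ⇒ ddHWH ⇒ ddyWH ⇒ ddydH ⇒ ddydy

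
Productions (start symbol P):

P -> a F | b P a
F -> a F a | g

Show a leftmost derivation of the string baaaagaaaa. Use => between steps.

P=>bPa=>baFa=>baaFaa=>baaaFaaa=>baaaaFaaaa=>baaaagaaaa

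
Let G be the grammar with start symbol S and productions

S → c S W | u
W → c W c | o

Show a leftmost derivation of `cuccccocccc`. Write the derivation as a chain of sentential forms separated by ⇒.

S ⇒ cSW ⇒ cuW ⇒ cucWc ⇒ cuccWcc ⇒ cucccWccc ⇒ cuccccWcccc ⇒ cuccccocccc

S ⇒ cSW   [S → c S W]
cSW ⇒ cuW   [S → u]
cuW ⇒ cucWc   [W → c W c]
cucWc ⇒ cuccWcc   [W → c W c]
cuccWcc ⇒ cucccWccc   [W → c W c]
cucccWccc ⇒ cuccccWcccc   [W → c W c]
cuccccWcccc ⇒ cuccccocccc   [W → o]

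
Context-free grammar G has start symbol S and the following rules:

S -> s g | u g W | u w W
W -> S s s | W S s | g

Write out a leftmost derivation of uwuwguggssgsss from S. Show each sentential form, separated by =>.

S => uwW   [S -> u w W]
uwW => uwSss   [W -> S s s]
uwSss => uwuwWss   [S -> u w W]
uwuwWss => uwuwWSsss   [W -> W S s]
uwuwWSsss => uwuwWSsSsss   [W -> W S s]
uwuwWSsSsss => uwuwgSsSsss   [W -> g]
uwuwgSsSsss => uwuwgugWsSsss   [S -> u g W]
uwuwgugWsSsss => uwuwguggsSsss   [W -> g]
uwuwguggsSsss => uwuwguggssgsss   [S -> s g]

S => uwW => uwSss => uwuwWss => uwuwWSsss => uwuwWSsSsss => uwuwgSsSsss => uwuwgugWsSsss => uwuwguggsSsss => uwuwguggssgsss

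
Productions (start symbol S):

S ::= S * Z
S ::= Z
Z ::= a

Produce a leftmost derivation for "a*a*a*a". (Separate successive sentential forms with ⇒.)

S ⇒ S*Z ⇒ S*Z*Z ⇒ S*Z*Z*Z ⇒ Z*Z*Z*Z ⇒ a*Z*Z*Z ⇒ a*a*Z*Z ⇒ a*a*a*Z ⇒ a*a*a*a

S ⇒ S*Z   [S ::= S * Z]
S*Z ⇒ S*Z*Z   [S ::= S * Z]
S*Z*Z ⇒ S*Z*Z*Z   [S ::= S * Z]
S*Z*Z*Z ⇒ Z*Z*Z*Z   [S ::= Z]
Z*Z*Z*Z ⇒ a*Z*Z*Z   [Z ::= a]
a*Z*Z*Z ⇒ a*a*Z*Z   [Z ::= a]
a*a*Z*Z ⇒ a*a*a*Z   [Z ::= a]
a*a*a*Z ⇒ a*a*a*a   [Z ::= a]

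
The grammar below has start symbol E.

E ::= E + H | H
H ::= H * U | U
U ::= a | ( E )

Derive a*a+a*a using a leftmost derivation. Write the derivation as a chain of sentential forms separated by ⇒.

E ⇒ E+H   [E ::= E + H]
E+H ⇒ H+H   [E ::= H]
H+H ⇒ H*U+H   [H ::= H * U]
H*U+H ⇒ U*U+H   [H ::= U]
U*U+H ⇒ a*U+H   [U ::= a]
a*U+H ⇒ a*a+H   [U ::= a]
a*a+H ⇒ a*a+H*U   [H ::= H * U]
a*a+H*U ⇒ a*a+U*U   [H ::= U]
a*a+U*U ⇒ a*a+a*U   [U ::= a]
a*a+a*U ⇒ a*a+a*a   [U ::= a]

E ⇒ E+H ⇒ H+H ⇒ H*U+H ⇒ U*U+H ⇒ a*U+H ⇒ a*a+H ⇒ a*a+H*U ⇒ a*a+U*U ⇒ a*a+a*U ⇒ a*a+a*a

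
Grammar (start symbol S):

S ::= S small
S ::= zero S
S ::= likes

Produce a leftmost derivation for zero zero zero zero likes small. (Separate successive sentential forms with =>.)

S => zero S => zero S small => zero zero S small => zero zero zero S small => zero zero zero zero S small => zero zero zero zero likes small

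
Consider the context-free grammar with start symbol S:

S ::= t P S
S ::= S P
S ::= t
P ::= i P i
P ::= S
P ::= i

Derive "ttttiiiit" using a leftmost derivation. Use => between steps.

S => tPS => tSS => tSPS => ttPSPS => ttSSPS => tttSPS => tttSPPS => ttttPPS => ttttiPS => ttttiiPiS => ttttiiiiS => ttttiiiit

S => tPS   [S ::= t P S]
tPS => tSS   [P ::= S]
tSS => tSPS   [S ::= S P]
tSPS => ttPSPS   [S ::= t P S]
ttPSPS => ttSSPS   [P ::= S]
ttSSPS => tttSPS   [S ::= t]
tttSPS => tttSPPS   [S ::= S P]
tttSPPS => ttttPPS   [S ::= t]
ttttPPS => ttttiPS   [P ::= i]
ttttiPS => ttttiiPiS   [P ::= i P i]
ttttiiPiS => ttttiiiiS   [P ::= i]
ttttiiiiS => ttttiiiit   [S ::= t]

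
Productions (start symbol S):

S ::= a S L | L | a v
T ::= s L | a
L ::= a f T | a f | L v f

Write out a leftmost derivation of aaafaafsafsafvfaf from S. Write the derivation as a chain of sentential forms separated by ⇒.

S ⇒ aSL   [S ::= a S L]
aSL ⇒ aaSLL   [S ::= a S L]
aaSLL ⇒ aaLLL   [S ::= L]
aaLLL ⇒ aaafTLL   [L ::= a f T]
aaafTLL ⇒ aaafaLL   [T ::= a]
aaafaLL ⇒ aaafaafTL   [L ::= a f T]
aaafaafTL ⇒ aaafaafsLL   [T ::= s L]
aaafaafsLL ⇒ aaafaafsLvfL   [L ::= L v f]
aaafaafsLvfL ⇒ aaafaafsafTvfL   [L ::= a f T]
aaafaafsafTvfL ⇒ aaafaafsafsLvfL   [T ::= s L]
aaafaafsafsLvfL ⇒ aaafaafsafsafvfL   [L ::= a f]
aaafaafsafsafvfL ⇒ aaafaafsafsafvfaf   [L ::= a f]

S ⇒ aSL ⇒ aaSLL ⇒ aaLLL ⇒ aaafTLL ⇒ aaafaLL ⇒ aaafaafTL ⇒ aaafaafsLL ⇒ aaafaafsLvfL ⇒ aaafaafsafTvfL ⇒ aaafaafsafsLvfL ⇒ aaafaafsafsafvfL ⇒ aaafaafsafsafvfaf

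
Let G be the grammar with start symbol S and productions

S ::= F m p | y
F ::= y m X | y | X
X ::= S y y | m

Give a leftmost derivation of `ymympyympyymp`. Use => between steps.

S=>Fmp=>ymXmp=>ymSyymp=>ymFmpyymp=>ymXmpyymp=>ymSyympyymp=>ymFmpyympyymp=>ymympyympyymp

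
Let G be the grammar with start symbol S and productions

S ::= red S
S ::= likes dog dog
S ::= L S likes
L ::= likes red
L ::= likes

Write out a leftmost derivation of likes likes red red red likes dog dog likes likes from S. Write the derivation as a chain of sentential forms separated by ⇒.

S ⇒ L S likes ⇒ likes S likes ⇒ likes L S likes likes ⇒ likes likes red S likes likes ⇒ likes likes red red S likes likes ⇒ likes likes red red red S likes likes ⇒ likes likes red red red likes dog dog likes likes

S ⇒ L S likes   [S ::= L S likes]
L S likes ⇒ likes S likes   [L ::= likes]
likes S likes ⇒ likes L S likes likes   [S ::= L S likes]
likes L S likes likes ⇒ likes likes red S likes likes   [L ::= likes red]
likes likes red S likes likes ⇒ likes likes red red S likes likes   [S ::= red S]
likes likes red red S likes likes ⇒ likes likes red red red S likes likes   [S ::= red S]
likes likes red red red S likes likes ⇒ likes likes red red red likes dog dog likes likes   [S ::= likes dog dog]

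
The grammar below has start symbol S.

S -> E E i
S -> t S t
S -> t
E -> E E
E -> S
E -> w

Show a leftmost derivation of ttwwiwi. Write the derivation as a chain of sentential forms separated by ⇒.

S ⇒ EEi ⇒ SEi ⇒ EEiEi ⇒ EEEiEi ⇒ SEEiEi ⇒ tEEiEi ⇒ tSEiEi ⇒ ttEiEi ⇒ ttEEiEi ⇒ ttwEiEi ⇒ ttwwiEi ⇒ ttwwiwi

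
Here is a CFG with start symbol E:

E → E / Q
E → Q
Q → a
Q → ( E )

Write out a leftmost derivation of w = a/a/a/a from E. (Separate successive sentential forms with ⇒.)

E ⇒ E/Q ⇒ E/Q/Q ⇒ E/Q/Q/Q ⇒ Q/Q/Q/Q ⇒ a/Q/Q/Q ⇒ a/a/Q/Q ⇒ a/a/a/Q ⇒ a/a/a/a

E ⇒ E/Q   [E → E / Q]
E/Q ⇒ E/Q/Q   [E → E / Q]
E/Q/Q ⇒ E/Q/Q/Q   [E → E / Q]
E/Q/Q/Q ⇒ Q/Q/Q/Q   [E → Q]
Q/Q/Q/Q ⇒ a/Q/Q/Q   [Q → a]
a/Q/Q/Q ⇒ a/a/Q/Q   [Q → a]
a/a/Q/Q ⇒ a/a/a/Q   [Q → a]
a/a/a/Q ⇒ a/a/a/a   [Q → a]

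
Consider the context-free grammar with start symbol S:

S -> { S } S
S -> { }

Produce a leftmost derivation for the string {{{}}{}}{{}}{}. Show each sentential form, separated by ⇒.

S⇒{S}S⇒{{S}S}S⇒{{{}}S}S⇒{{{}}{}}S⇒{{{}}{}}{S}S⇒{{{}}{}}{{}}S⇒{{{}}{}}{{}}{}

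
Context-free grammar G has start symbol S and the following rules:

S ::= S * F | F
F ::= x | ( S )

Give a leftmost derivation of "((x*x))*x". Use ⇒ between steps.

S ⇒ S*F ⇒ F*F ⇒ (S)*F ⇒ (F)*F ⇒ ((S))*F ⇒ ((S*F))*F ⇒ ((F*F))*F ⇒ ((x*F))*F ⇒ ((x*x))*F ⇒ ((x*x))*x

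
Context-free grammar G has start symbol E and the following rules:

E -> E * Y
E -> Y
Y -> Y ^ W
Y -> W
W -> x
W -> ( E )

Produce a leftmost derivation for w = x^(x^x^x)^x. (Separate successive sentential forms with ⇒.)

E⇒Y⇒Y^W⇒Y^W^W⇒W^W^W⇒x^W^W⇒x^(E)^W⇒x^(Y)^W⇒x^(Y^W)^W⇒x^(Y^W^W)^W⇒x^(W^W^W)^W⇒x^(x^W^W)^W⇒x^(x^x^W)^W⇒x^(x^x^x)^W⇒x^(x^x^x)^x

E ⇒ Y   [E -> Y]
Y ⇒ Y^W   [Y -> Y ^ W]
Y^W ⇒ Y^W^W   [Y -> Y ^ W]
Y^W^W ⇒ W^W^W   [Y -> W]
W^W^W ⇒ x^W^W   [W -> x]
x^W^W ⇒ x^(E)^W   [W -> ( E )]
x^(E)^W ⇒ x^(Y)^W   [E -> Y]
x^(Y)^W ⇒ x^(Y^W)^W   [Y -> Y ^ W]
x^(Y^W)^W ⇒ x^(Y^W^W)^W   [Y -> Y ^ W]
x^(Y^W^W)^W ⇒ x^(W^W^W)^W   [Y -> W]
x^(W^W^W)^W ⇒ x^(x^W^W)^W   [W -> x]
x^(x^W^W)^W ⇒ x^(x^x^W)^W   [W -> x]
x^(x^x^W)^W ⇒ x^(x^x^x)^W   [W -> x]
x^(x^x^x)^W ⇒ x^(x^x^x)^x   [W -> x]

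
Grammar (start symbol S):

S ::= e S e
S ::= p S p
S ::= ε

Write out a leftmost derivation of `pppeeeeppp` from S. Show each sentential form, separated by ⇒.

S⇒pSp⇒ppSpp⇒pppSppp⇒pppeSeppp⇒pppeeSeeppp⇒pppeeeeppp

S ⇒ pSp   [S ::= p S p]
pSp ⇒ ppSpp   [S ::= p S p]
ppSpp ⇒ pppSppp   [S ::= p S p]
pppSppp ⇒ pppeSeppp   [S ::= e S e]
pppeSeppp ⇒ pppeeSeeppp   [S ::= e S e]
pppeeSeeppp ⇒ pppeeeeppp   [S ::= ε]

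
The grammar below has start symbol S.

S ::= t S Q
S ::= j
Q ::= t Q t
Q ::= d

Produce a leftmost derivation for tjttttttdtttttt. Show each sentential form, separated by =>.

S => tSQ   [S ::= t S Q]
tSQ => tjQ   [S ::= j]
tjQ => tjtQt   [Q ::= t Q t]
tjtQt => tjttQtt   [Q ::= t Q t]
tjttQtt => tjtttQttt   [Q ::= t Q t]
tjtttQttt => tjttttQtttt   [Q ::= t Q t]
tjttttQtttt => tjtttttQttttt   [Q ::= t Q t]
tjtttttQttttt => tjttttttQtttttt   [Q ::= t Q t]
tjttttttQtttttt => tjttttttdtttttt   [Q ::= d]

S => tSQ => tjQ => tjtQt => tjttQtt => tjtttQttt => tjttttQtttt => tjtttttQttttt => tjttttttQtttttt => tjttttttdtttttt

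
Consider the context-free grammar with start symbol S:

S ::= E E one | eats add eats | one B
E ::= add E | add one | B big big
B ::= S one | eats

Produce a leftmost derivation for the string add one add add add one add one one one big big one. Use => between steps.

S => E E one => add one E one => add one B big big one => add one S one big big one => add one E E one one big big one => add one add E E one one big big one => add one add add E E one one big big one => add one add add add one E one one big big one => add one add add add one add one one one big big one

S => E E one   [S ::= E E one]
E E one => add one E one   [E ::= add one]
add one E one => add one B big big one   [E ::= B big big]
add one B big big one => add one S one big big one   [B ::= S one]
add one S one big big one => add one E E one one big big one   [S ::= E E one]
add one E E one one big big one => add one add E E one one big big one   [E ::= add E]
add one add E E one one big big one => add one add add E E one one big big one   [E ::= add E]
add one add add E E one one big big one => add one add add add one E one one big big one   [E ::= add one]
add one add add add one E one one big big one => add one add add add one add one one one big big one   [E ::= add one]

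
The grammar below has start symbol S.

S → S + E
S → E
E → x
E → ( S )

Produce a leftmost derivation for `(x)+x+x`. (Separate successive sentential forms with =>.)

S=>S+E=>S+E+E=>E+E+E=>(S)+E+E=>(E)+E+E=>(x)+E+E=>(x)+x+E=>(x)+x+x

S => S+E   [S → S + E]
S+E => S+E+E   [S → S + E]
S+E+E => E+E+E   [S → E]
E+E+E => (S)+E+E   [E → ( S )]
(S)+E+E => (E)+E+E   [S → E]
(E)+E+E => (x)+E+E   [E → x]
(x)+E+E => (x)+x+E   [E → x]
(x)+x+E => (x)+x+x   [E → x]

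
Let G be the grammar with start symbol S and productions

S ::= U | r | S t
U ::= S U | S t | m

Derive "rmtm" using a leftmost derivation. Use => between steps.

S => U => SU => UU => StU => UtU => SUtU => rUtU => rmtU => rmtm

S => U   [S ::= U]
U => SU   [U ::= S U]
SU => UU   [S ::= U]
UU => StU   [U ::= S t]
StU => UtU   [S ::= U]
UtU => SUtU   [U ::= S U]
SUtU => rUtU   [S ::= r]
rUtU => rmtU   [U ::= m]
rmtU => rmtm   [U ::= m]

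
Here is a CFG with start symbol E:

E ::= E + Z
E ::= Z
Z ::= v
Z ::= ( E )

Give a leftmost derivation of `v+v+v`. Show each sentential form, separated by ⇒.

E ⇒ E+Z   [E ::= E + Z]
E+Z ⇒ E+Z+Z   [E ::= E + Z]
E+Z+Z ⇒ Z+Z+Z   [E ::= Z]
Z+Z+Z ⇒ v+Z+Z   [Z ::= v]
v+Z+Z ⇒ v+v+Z   [Z ::= v]
v+v+Z ⇒ v+v+v   [Z ::= v]

E⇒E+Z⇒E+Z+Z⇒Z+Z+Z⇒v+Z+Z⇒v+v+Z⇒v+v+v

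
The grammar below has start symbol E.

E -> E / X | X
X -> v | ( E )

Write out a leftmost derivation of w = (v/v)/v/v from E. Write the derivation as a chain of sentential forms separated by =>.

E=>E/X=>E/X/X=>X/X/X=>(E)/X/X=>(E/X)/X/X=>(X/X)/X/X=>(v/X)/X/X=>(v/v)/X/X=>(v/v)/v/X=>(v/v)/v/v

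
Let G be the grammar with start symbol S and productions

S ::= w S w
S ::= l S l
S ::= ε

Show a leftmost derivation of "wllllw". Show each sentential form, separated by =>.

S => wSw => wlSlw => wllSllw => wllllw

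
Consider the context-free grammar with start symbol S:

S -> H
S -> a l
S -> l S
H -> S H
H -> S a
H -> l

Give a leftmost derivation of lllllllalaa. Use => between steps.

S => lS => lH => lSa => llSa => lllSa => llllSa => lllllSa => llllllSa => llllllHa => llllllSaa => lllllllSaa => lllllllalaa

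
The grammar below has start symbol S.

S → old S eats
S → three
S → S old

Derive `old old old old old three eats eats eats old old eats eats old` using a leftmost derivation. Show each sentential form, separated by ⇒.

S ⇒ S old ⇒ old S eats old ⇒ old old S eats eats old ⇒ old old S old eats eats old ⇒ old old S old old eats eats old ⇒ old old old S eats old old eats eats old ⇒ old old old old S eats eats old old eats eats old ⇒ old old old old old S eats eats eats old old eats eats old ⇒ old old old old old three eats eats eats old old eats eats old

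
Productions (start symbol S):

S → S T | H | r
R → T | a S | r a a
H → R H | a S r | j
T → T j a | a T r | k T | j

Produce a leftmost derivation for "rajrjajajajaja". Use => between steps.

S=>ST=>rT=>rTja=>rTjaja=>rTjajaja=>rTjajajaja=>rTjajajajaja=>raTrjajajajaja=>rajrjajajajaja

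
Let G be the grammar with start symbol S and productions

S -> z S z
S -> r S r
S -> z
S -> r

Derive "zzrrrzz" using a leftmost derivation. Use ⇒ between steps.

S⇒zSz⇒zzSzz⇒zzrSrzz⇒zzrrrzz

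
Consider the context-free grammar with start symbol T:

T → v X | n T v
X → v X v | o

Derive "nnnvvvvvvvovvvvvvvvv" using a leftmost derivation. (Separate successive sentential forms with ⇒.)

T⇒nTv⇒nnTvv⇒nnnTvvv⇒nnnvXvvv⇒nnnvvXvvvv⇒nnnvvvXvvvvv⇒nnnvvvvXvvvvvv⇒nnnvvvvvXvvvvvvv⇒nnnvvvvvvXvvvvvvvv⇒nnnvvvvvvvXvvvvvvvvv⇒nnnvvvvvvvovvvvvvvvv

T ⇒ nTv   [T → n T v]
nTv ⇒ nnTvv   [T → n T v]
nnTvv ⇒ nnnTvvv   [T → n T v]
nnnTvvv ⇒ nnnvXvvv   [T → v X]
nnnvXvvv ⇒ nnnvvXvvvv   [X → v X v]
nnnvvXvvvv ⇒ nnnvvvXvvvvv   [X → v X v]
nnnvvvXvvvvv ⇒ nnnvvvvXvvvvvv   [X → v X v]
nnnvvvvXvvvvvv ⇒ nnnvvvvvXvvvvvvv   [X → v X v]
nnnvvvvvXvvvvvvv ⇒ nnnvvvvvvXvvvvvvvv   [X → v X v]
nnnvvvvvvXvvvvvvvv ⇒ nnnvvvvvvvXvvvvvvvvv   [X → v X v]
nnnvvvvvvvXvvvvvvvvv ⇒ nnnvvvvvvvovvvvvvvvv   [X → o]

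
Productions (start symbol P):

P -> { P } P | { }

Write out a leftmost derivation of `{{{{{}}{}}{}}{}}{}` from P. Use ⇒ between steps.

P ⇒ {P}P ⇒ {{P}P}P ⇒ {{{P}P}P}P ⇒ {{{{P}P}P}P}P ⇒ {{{{{}}P}P}P}P ⇒ {{{{{}}{}}P}P}P ⇒ {{{{{}}{}}{}}P}P ⇒ {{{{{}}{}}{}}{}}P ⇒ {{{{{}}{}}{}}{}}{}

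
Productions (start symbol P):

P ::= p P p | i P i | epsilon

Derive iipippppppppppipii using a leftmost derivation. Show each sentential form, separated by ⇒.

P ⇒ iPi   [P ::= i P i]
iPi ⇒ iiPii   [P ::= i P i]
iiPii ⇒ iipPpii   [P ::= p P p]
iipPpii ⇒ iipiPipii   [P ::= i P i]
iipiPipii ⇒ iipipPpipii   [P ::= p P p]
iipipPpipii ⇒ iipippPppipii   [P ::= p P p]
iipippPppipii ⇒ iipipppPpppipii   [P ::= p P p]
iipipppPpppipii ⇒ iipippppPppppipii   [P ::= p P p]
iipippppPppppipii ⇒ iipipppppPpppppipii   [P ::= p P p]
iipipppppPpppppipii ⇒ iipippppppppppipii   [P ::= epsilon]

P ⇒ iPi ⇒ iiPii ⇒ iipPpii ⇒ iipiPipii ⇒ iipipPpipii ⇒ iipippPppipii ⇒ iipipppPpppipii ⇒ iipippppPppppipii ⇒ iipipppppPpppppipii ⇒ iipippppppppppipii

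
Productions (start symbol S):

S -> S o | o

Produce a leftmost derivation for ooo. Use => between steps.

S => So => Soo => ooo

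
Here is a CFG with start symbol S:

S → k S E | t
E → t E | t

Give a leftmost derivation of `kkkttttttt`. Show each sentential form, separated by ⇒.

S ⇒ kSE ⇒ kkSEE ⇒ kkkSEEE ⇒ kkktEEE ⇒ kkkttEE ⇒ kkktttEE ⇒ kkkttttEE ⇒ kkktttttEE ⇒ kkkttttttE ⇒ kkkttttttt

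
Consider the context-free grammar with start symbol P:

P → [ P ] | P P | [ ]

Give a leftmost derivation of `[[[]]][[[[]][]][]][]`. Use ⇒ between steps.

P⇒PP⇒PPP⇒[P]PP⇒[[P]]PP⇒[[[]]]PP⇒[[[]]][P]P⇒[[[]]][PP]P⇒[[[]]][[P]P]P⇒[[[]]][[PP]P]P⇒[[[]]][[[P]P]P]P⇒[[[]]][[[[]]P]P]P⇒[[[]]][[[[]][]]P]P⇒[[[]]][[[[]][]][]]P⇒[[[]]][[[[]][]][]][]

P ⇒ PP   [P → P P]
PP ⇒ PPP   [P → P P]
PPP ⇒ [P]PP   [P → [ P ]]
[P]PP ⇒ [[P]]PP   [P → [ P ]]
[[P]]PP ⇒ [[[]]]PP   [P → [ ]]
[[[]]]PP ⇒ [[[]]][P]P   [P → [ P ]]
[[[]]][P]P ⇒ [[[]]][PP]P   [P → P P]
[[[]]][PP]P ⇒ [[[]]][[P]P]P   [P → [ P ]]
[[[]]][[P]P]P ⇒ [[[]]][[PP]P]P   [P → P P]
[[[]]][[PP]P]P ⇒ [[[]]][[[P]P]P]P   [P → [ P ]]
[[[]]][[[P]P]P]P ⇒ [[[]]][[[[]]P]P]P   [P → [ ]]
[[[]]][[[[]]P]P]P ⇒ [[[]]][[[[]][]]P]P   [P → [ ]]
[[[]]][[[[]][]]P]P ⇒ [[[]]][[[[]][]][]]P   [P → [ ]]
[[[]]][[[[]][]][]]P ⇒ [[[]]][[[[]][]][]][]   [P → [ ]]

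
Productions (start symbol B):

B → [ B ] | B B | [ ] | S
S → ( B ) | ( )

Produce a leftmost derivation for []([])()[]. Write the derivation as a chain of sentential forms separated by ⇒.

B ⇒ BB ⇒ []B ⇒ []BB ⇒ []BBB ⇒ []SBB ⇒ [](B)BB ⇒ []([])BB ⇒ []([])SB ⇒ []([])()B ⇒ []([])()[]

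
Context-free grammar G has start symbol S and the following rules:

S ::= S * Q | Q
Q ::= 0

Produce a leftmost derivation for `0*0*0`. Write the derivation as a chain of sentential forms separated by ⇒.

S ⇒ S*Q ⇒ S*Q*Q ⇒ Q*Q*Q ⇒ 0*Q*Q ⇒ 0*0*Q ⇒ 0*0*0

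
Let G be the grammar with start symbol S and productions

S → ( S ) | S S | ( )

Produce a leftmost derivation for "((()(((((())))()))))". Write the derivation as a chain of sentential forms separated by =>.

S => (S) => ((S)) => ((SS)) => ((()S)) => ((()(S))) => ((()((S)))) => ((()((SS)))) => ((()(((S)S)))) => ((()((((S))S)))) => ((()(((((S)))S)))) => ((()(((((())))S)))) => ((()(((((())))()))))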